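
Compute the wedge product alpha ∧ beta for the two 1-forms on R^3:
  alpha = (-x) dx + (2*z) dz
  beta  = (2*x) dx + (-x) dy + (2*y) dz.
alpha ∧ beta = (x^2) dx ∧ dy + (-2*x*(y + 2*z)) dx ∧ dz + (2*x*z) dy ∧ dz

Distribute the wedge, using dx_i ∧ dx_j = -dx_j ∧ dx_i and dx_i ∧ dx_i = 0. For each pair (i, j) with i < j, the coefficient of dx_i ∧ dx_j in alpha ∧ beta is (alpha_i * beta_j - alpha_j * beta_i). Collecting: alpha ∧ beta = (x^2) dx ∧ dy + (-2*x*(y + 2*z)) dx ∧ dz + (2*x*z) dy ∧ dz.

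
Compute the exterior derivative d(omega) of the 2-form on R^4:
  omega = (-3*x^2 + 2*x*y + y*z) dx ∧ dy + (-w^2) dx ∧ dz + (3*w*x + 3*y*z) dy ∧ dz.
d(omega) = (3*w + y) dx ∧ dy ∧ dz + (-2*w) dx ∧ dz ∧ dw + (3*x) dy ∧ dz ∧ dw

For a 2-form omega = sum_{i<j} g_{ij} dx_i ∧ dx_j, the exterior derivative is
  d(omega) = sum_{i<j} d(g_{ij}) ∧ dx_i ∧ dx_j = sum_{i<j, k} (∂g_{ij}/∂x_k) dx_k ∧ dx_i ∧ dx_j.
Expand each term, using dx_k ∧ dx_i ∧ dx_j = sgn(permutation) dx_{(a)} ∧ dx_{(b)} ∧ dx_{(c)} with (a < b < c) sorted:
  d(-3*x^2 + 2*x*y + y*z) includes (∂/∂z)(-3*x^2 + 2*x*y + y*z) dz = (y) dz, which multiplied by dx ∧ dy gives (y) dx ∧ dy ∧ dz
  d(-w^2) includes (∂/∂w)(-w^2) dw = (-2*w) dw, which multiplied by dx ∧ dz gives (-2*w) dx ∧ dz ∧ dw
  d(3*w*x + 3*y*z) includes (∂/∂x)(3*w*x + 3*y*z) dx = (3*w) dx, which multiplied by dy ∧ dz gives (3*w) dx ∧ dy ∧ dz
  d(3*w*x + 3*y*z) includes (∂/∂w)(3*w*x + 3*y*z) dw = (3*x) dw, which multiplied by dy ∧ dz gives (3*x) dy ∧ dz ∧ dw
Collecting like 3-forms: d(omega) = (3*w + y) dx ∧ dy ∧ dz + (-2*w) dx ∧ dz ∧ dw + (3*x) dy ∧ dz ∧ dw.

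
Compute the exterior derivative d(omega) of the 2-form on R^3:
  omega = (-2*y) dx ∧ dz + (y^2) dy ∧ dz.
d(omega) = (2) dx ∧ dy ∧ dz

For a 2-form omega = sum_{i<j} g_{ij} dx_i ∧ dx_j, the exterior derivative is
  d(omega) = sum_{i<j} d(g_{ij}) ∧ dx_i ∧ dx_j = sum_{i<j, k} (∂g_{ij}/∂x_k) dx_k ∧ dx_i ∧ dx_j.
Expand each term, using dx_k ∧ dx_i ∧ dx_j = sgn(permutation) dx_{(a)} ∧ dx_{(b)} ∧ dx_{(c)} with (a < b < c) sorted:
  d(-2*y) includes (∂/∂y)(-2*y) dy = (-2) dy, which multiplied by dx ∧ dz gives (2) dx ∧ dy ∧ dz
Collecting like 3-forms: d(omega) = (2) dx ∧ dy ∧ dz.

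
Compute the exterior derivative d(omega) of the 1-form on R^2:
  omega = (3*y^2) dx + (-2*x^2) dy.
d(omega) = (-4*x - 6*y) dx ∧ dy

For a 1-form omega = sum_i f_i dx_i, the exterior derivative is
  d(omega) = sum_{i < j} (∂f_j/∂x_i - ∂f_i/∂x_j) dx_i ∧ dx_j.
  coefficient of dx ∧ dy: ∂f_2/∂x - ∂f_1/∂y = ∂(-2*x^2)/∂x - ∂(3*y^2)/∂y = -4*x - 6*y
Assembling: d(omega) = (-4*x - 6*y) dx ∧ dy.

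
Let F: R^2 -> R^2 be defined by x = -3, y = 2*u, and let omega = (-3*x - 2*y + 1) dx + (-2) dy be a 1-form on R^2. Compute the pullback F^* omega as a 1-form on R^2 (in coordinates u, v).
F^* omega = (-4) du

Using F^*(f dg) = (f ∘ F) d(g ∘ F), substitute each coordinate x_i by F_i(u, v) in f_i, and replace dx_i by d F_i = (∂F_i/∂u) du + (∂F_i/∂v) dv.
  For the x component: f_1(F) = 10 - 4*u; d F_1 = (0) du + (0) dv
  For the y component: f_2(F) = -2; d F_2 = (2) du + (0) dv
Combining and collecting du, dv coefficients:
  coeff of du: -4
  coeff of dv: 0
F^* omega = (-4) du.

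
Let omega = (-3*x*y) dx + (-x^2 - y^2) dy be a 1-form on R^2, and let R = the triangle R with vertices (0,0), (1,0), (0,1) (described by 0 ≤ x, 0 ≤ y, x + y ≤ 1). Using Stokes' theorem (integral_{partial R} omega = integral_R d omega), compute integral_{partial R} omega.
integral_(partial R) omega = 1/6

Stokes: integral_partial_R omega = integral_R d omega with d omega = (∂Q/∂x - ∂P/∂y) dx ∧ dy.
  ∂Q/∂x = -2*x
  ∂P/∂y = -3*x
  integrand = ∂Q/∂x - ∂P/∂y = x.
Integrating over R: integral_0^1 integral_0^{1-x} (x) dy dx = 1/6.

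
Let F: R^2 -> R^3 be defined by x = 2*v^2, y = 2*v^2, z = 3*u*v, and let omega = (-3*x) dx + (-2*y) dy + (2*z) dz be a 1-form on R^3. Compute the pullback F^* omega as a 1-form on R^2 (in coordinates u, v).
F^* omega = (18*u*v^2) du + (18*u^2*v - 40*v^3) dv

Using F^*(f dg) = (f ∘ F) d(g ∘ F), substitute each coordinate x_i by F_i(u, v) in f_i, and replace dx_i by d F_i = (∂F_i/∂u) du + (∂F_i/∂v) dv.
  For the x component: f_1(F) = -6*v^2; d F_1 = (0) du + (4*v) dv
  For the y component: f_2(F) = -4*v^2; d F_2 = (0) du + (4*v) dv
  For the z component: f_3(F) = 6*u*v; d F_3 = (3*v) du + (3*u) dv
Combining and collecting du, dv coefficients:
  coeff of du: 18*u*v^2
  coeff of dv: 18*u^2*v - 40*v^3
F^* omega = (18*u*v^2) du + (18*u^2*v - 40*v^3) dv.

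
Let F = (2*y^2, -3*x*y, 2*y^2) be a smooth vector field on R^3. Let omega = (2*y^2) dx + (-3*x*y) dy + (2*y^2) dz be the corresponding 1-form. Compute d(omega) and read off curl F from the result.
d(omega) = (4*y) dy ∧ dz + (0) dz ∧ dx + (-7*y) dx ∧ dy; curl F = (4*y, 0, -7*y)

d omega = sum_{i<j} (∂f_j/∂x_i - ∂f_i/∂x_j) dx_i ∧ dx_j. Under the identification (dy ∧ dz, dz ∧ dx, dx ∧ dy) ↔ (e_x, e_y, e_z), the coefficients are exactly the components of curl F. Compute:
  ∂R/∂y - ∂Q/∂z = (4*y) - (0) = 4*y
  ∂P/∂z - ∂R/∂x = (0) - (0) = 0
  ∂Q/∂x - ∂P/∂y = (-3*y) - (4*y) = -7*y.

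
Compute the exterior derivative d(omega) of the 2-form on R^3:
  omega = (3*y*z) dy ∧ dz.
d(omega) = 0

For a 2-form omega = sum_{i<j} g_{ij} dx_i ∧ dx_j, the exterior derivative is
  d(omega) = sum_{i<j} d(g_{ij}) ∧ dx_i ∧ dx_j = sum_{i<j, k} (∂g_{ij}/∂x_k) dx_k ∧ dx_i ∧ dx_j.
Expand each term, using dx_k ∧ dx_i ∧ dx_j = sgn(permutation) dx_{(a)} ∧ dx_{(b)} ∧ dx_{(c)} with (a < b < c) sorted:

Collecting like 3-forms: d(omega) = 0.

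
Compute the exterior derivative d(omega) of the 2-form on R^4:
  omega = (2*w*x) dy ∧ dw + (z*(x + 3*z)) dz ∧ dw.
d(omega) = (2*w) dx ∧ dy ∧ dw + (z) dx ∧ dz ∧ dw

For a 2-form omega = sum_{i<j} g_{ij} dx_i ∧ dx_j, the exterior derivative is
  d(omega) = sum_{i<j} d(g_{ij}) ∧ dx_i ∧ dx_j = sum_{i<j, k} (∂g_{ij}/∂x_k) dx_k ∧ dx_i ∧ dx_j.
Expand each term, using dx_k ∧ dx_i ∧ dx_j = sgn(permutation) dx_{(a)} ∧ dx_{(b)} ∧ dx_{(c)} with (a < b < c) sorted:
  d(2*w*x) includes (∂/∂x)(2*w*x) dx = (2*w) dx, which multiplied by dy ∧ dw gives (2*w) dx ∧ dy ∧ dw
  d(z*(x + 3*z)) includes (∂/∂x)(z*(x + 3*z)) dx = (z) dx, which multiplied by dz ∧ dw gives (z) dx ∧ dz ∧ dw
Collecting like 3-forms: d(omega) = (2*w) dx ∧ dy ∧ dw + (z) dx ∧ dz ∧ dw.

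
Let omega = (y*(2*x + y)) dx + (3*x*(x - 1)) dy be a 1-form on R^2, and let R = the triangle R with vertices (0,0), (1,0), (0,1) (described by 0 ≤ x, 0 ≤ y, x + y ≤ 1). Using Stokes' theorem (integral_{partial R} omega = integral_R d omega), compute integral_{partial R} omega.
integral_(partial R) omega = -7/6

Stokes: integral_partial_R omega = integral_R d omega with d omega = (∂Q/∂x - ∂P/∂y) dx ∧ dy.
  ∂Q/∂x = 6*x - 3
  ∂P/∂y = 2*x + 2*y
  integrand = ∂Q/∂x - ∂P/∂y = 4*x - 2*y - 3.
Integrating over R: integral_0^1 integral_0^{1-x} (4*x - 2*y - 3) dy dx = -7/6.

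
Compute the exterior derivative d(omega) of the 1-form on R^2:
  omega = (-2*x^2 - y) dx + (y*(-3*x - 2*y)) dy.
d(omega) = (1 - 3*y) dx ∧ dy

For a 1-form omega = sum_i f_i dx_i, the exterior derivative is
  d(omega) = sum_{i < j} (∂f_j/∂x_i - ∂f_i/∂x_j) dx_i ∧ dx_j.
  coefficient of dx ∧ dy: ∂f_2/∂x - ∂f_1/∂y = ∂(y*(-3*x - 2*y))/∂x - ∂(-2*x^2 - y)/∂y = 1 - 3*y
Assembling: d(omega) = (1 - 3*y) dx ∧ dy.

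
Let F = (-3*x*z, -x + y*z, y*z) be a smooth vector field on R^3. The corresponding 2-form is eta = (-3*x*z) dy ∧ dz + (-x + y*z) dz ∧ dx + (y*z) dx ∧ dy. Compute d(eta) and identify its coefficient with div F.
d(eta) = (y - 2*z) dx ∧ dy ∧ dz; div F = y - 2*z

For a 2-form in R^3 of the form above, applying d gives a 3-form with coefficient ∂P/∂x + ∂Q/∂y + ∂R/∂z:
  ∂P/∂x = -3*z
  ∂Q/∂y = z
  ∂R/∂z = y
Sum = y - 2*z, which is exactly div F.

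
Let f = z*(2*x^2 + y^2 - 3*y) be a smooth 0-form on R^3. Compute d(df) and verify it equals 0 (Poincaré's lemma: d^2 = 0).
d(df) = 0

Step 1: df = sum_i (∂f/∂x_i) dx_i = (4*x*z) dx + (z*(2*y - 3)) dy + (2*x^2 + y^2 - 3*y) dz.
Step 2: Apply d again. Using the 1-form formula, the coefficient of dx ∧ dy in d(df) is ∂^2 f/∂x ∂y - ∂^2 f/∂y ∂x = (0) - (0) = 0 (equality of mixed partials for smooth f).
Similarly for dx ∧ dz and dy ∧ dz — all coefficients vanish. So d(df) = 0.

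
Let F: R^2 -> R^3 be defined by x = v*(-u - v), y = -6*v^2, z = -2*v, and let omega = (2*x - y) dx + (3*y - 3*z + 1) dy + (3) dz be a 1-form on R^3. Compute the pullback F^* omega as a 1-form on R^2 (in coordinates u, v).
F^* omega = (2*v^2*(u - 2*v)) du + (2*u^2*v + 208*v^3 - 72*v^2 - 12*v - 6) dv

Using F^*(f dg) = (f ∘ F) d(g ∘ F), substitute each coordinate x_i by F_i(u, v) in f_i, and replace dx_i by d F_i = (∂F_i/∂u) du + (∂F_i/∂v) dv.
  For the x component: f_1(F) = 2*v*(-u + 2*v); d F_1 = (-v) du + (-u - 2*v) dv
  For the y component: f_2(F) = -18*v^2 + 6*v + 1; d F_2 = (0) du + (-12*v) dv
  For the z component: f_3(F) = 3; d F_3 = (0) du + (-2) dv
Combining and collecting du, dv coefficients:
  coeff of du: 2*v^2*(u - 2*v)
  coeff of dv: 2*u^2*v + 208*v^3 - 72*v^2 - 12*v - 6
F^* omega = (2*v^2*(u - 2*v)) du + (2*u^2*v + 208*v^3 - 72*v^2 - 12*v - 6) dv.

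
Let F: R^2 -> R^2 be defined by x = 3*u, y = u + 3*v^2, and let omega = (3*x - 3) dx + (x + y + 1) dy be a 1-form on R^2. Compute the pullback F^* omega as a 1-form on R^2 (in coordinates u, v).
F^* omega = (31*u + 3*v^2 - 8) du + (6*v*(4*u + 3*v^2 + 1)) dv

Using F^*(f dg) = (f ∘ F) d(g ∘ F), substitute each coordinate x_i by F_i(u, v) in f_i, and replace dx_i by d F_i = (∂F_i/∂u) du + (∂F_i/∂v) dv.
  For the x component: f_1(F) = 9*u - 3; d F_1 = (3) du + (0) dv
  For the y component: f_2(F) = 4*u + 3*v^2 + 1; d F_2 = (1) du + (6*v) dv
Combining and collecting du, dv coefficients:
  coeff of du: 31*u + 3*v^2 - 8
  coeff of dv: 6*v*(4*u + 3*v^2 + 1)
F^* omega = (31*u + 3*v^2 - 8) du + (6*v*(4*u + 3*v^2 + 1)) dv.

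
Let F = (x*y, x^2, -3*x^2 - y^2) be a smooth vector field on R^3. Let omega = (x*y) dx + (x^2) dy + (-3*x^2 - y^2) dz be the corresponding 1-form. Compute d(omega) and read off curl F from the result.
d(omega) = (-2*y) dy ∧ dz + (6*x) dz ∧ dx + (x) dx ∧ dy; curl F = (-2*y, 6*x, x)

d omega = sum_{i<j} (∂f_j/∂x_i - ∂f_i/∂x_j) dx_i ∧ dx_j. Under the identification (dy ∧ dz, dz ∧ dx, dx ∧ dy) ↔ (e_x, e_y, e_z), the coefficients are exactly the components of curl F. Compute:
  ∂R/∂y - ∂Q/∂z = (-2*y) - (0) = -2*y
  ∂P/∂z - ∂R/∂x = (0) - (-6*x) = 6*x
  ∂Q/∂x - ∂P/∂y = (2*x) - (x) = x.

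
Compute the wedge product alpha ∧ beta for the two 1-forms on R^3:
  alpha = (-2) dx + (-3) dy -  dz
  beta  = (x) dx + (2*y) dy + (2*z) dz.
alpha ∧ beta = (3*x - 4*y) dx ∧ dy + (x - 4*z) dx ∧ dz + (2*y - 6*z) dy ∧ dz

Distribute the wedge, using dx_i ∧ dx_j = -dx_j ∧ dx_i and dx_i ∧ dx_i = 0. For each pair (i, j) with i < j, the coefficient of dx_i ∧ dx_j in alpha ∧ beta is (alpha_i * beta_j - alpha_j * beta_i). Collecting: alpha ∧ beta = (3*x - 4*y) dx ∧ dy + (x - 4*z) dx ∧ dz + (2*y - 6*z) dy ∧ dz.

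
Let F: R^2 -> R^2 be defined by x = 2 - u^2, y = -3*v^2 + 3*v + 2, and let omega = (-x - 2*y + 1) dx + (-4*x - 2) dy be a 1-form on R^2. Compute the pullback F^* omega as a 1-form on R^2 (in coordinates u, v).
F^* omega = (2*u*(-u^2 - 6*v^2 + 6*v + 5)) du + (-24*u^2*v + 12*u^2 + 60*v - 30) dv

Using F^*(f dg) = (f ∘ F) d(g ∘ F), substitute each coordinate x_i by F_i(u, v) in f_i, and replace dx_i by d F_i = (∂F_i/∂u) du + (∂F_i/∂v) dv.
  For the x component: f_1(F) = u^2 + 6*v^2 - 6*v - 5; d F_1 = (-2*u) du + (0) dv
  For the y component: f_2(F) = 4*u^2 - 10; d F_2 = (0) du + (3 - 6*v) dv
Combining and collecting du, dv coefficients:
  coeff of du: 2*u*(-u^2 - 6*v^2 + 6*v + 5)
  coeff of dv: -24*u^2*v + 12*u^2 + 60*v - 30
F^* omega = (2*u*(-u^2 - 6*v^2 + 6*v + 5)) du + (-24*u^2*v + 12*u^2 + 60*v - 30) dv.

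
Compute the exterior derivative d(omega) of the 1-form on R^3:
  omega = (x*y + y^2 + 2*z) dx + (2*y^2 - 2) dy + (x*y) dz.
d(omega) = (-x - 2*y) dx ∧ dy + (y - 2) dx ∧ dz + (x) dy ∧ dz

For a 1-form omega = sum_i f_i dx_i, the exterior derivative is
  d(omega) = sum_{i < j} (∂f_j/∂x_i - ∂f_i/∂x_j) dx_i ∧ dx_j.
  coefficient of dx ∧ dy: ∂f_2/∂x - ∂f_1/∂y = ∂(2*y^2 - 2)/∂x - ∂(x*y + y^2 + 2*z)/∂y = -x - 2*y
  coefficient of dx ∧ dz: ∂f_3/∂x - ∂f_1/∂z = ∂(x*y)/∂x - ∂(x*y + y^2 + 2*z)/∂z = y - 2
  coefficient of dy ∧ dz: ∂f_3/∂y - ∂f_2/∂z = ∂(x*y)/∂y - ∂(2*y^2 - 2)/∂z = x
Assembling: d(omega) = (-x - 2*y) dx ∧ dy + (y - 2) dx ∧ dz + (x) dy ∧ dz.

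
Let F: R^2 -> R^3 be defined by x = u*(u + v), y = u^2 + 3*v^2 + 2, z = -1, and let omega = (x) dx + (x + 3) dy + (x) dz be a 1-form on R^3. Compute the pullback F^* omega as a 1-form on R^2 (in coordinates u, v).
F^* omega = (u*(4*u^2 + 5*u*v + v^2 + 6)) du + (u^3 + 7*u^2*v + 6*u*v^2 + 18*v) dv

Using F^*(f dg) = (f ∘ F) d(g ∘ F), substitute each coordinate x_i by F_i(u, v) in f_i, and replace dx_i by d F_i = (∂F_i/∂u) du + (∂F_i/∂v) dv.
  For the x component: f_1(F) = u*(u + v); d F_1 = (2*u + v) du + (u) dv
  For the y component: f_2(F) = u^2 + u*v + 3; d F_2 = (2*u) du + (6*v) dv
  For the z component: f_3(F) = u*(u + v); d F_3 = (0) du + (0) dv
Combining and collecting du, dv coefficients:
  coeff of du: u*(4*u^2 + 5*u*v + v^2 + 6)
  coeff of dv: u^3 + 7*u^2*v + 6*u*v^2 + 18*v
F^* omega = (u*(4*u^2 + 5*u*v + v^2 + 6)) du + (u^3 + 7*u^2*v + 6*u*v^2 + 18*v) dv.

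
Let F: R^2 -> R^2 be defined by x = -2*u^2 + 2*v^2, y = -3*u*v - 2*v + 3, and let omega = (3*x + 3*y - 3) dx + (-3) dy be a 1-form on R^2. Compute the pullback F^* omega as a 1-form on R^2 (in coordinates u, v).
F^* omega = (24*u^3 + 36*u^2*v - 24*u*v^2 + 24*u*v - 24*u + 9*v) du + (-24*u^2*v - 36*u*v^2 + 9*u + 24*v^3 - 24*v^2 + 24*v + 6) dv

Using F^*(f dg) = (f ∘ F) d(g ∘ F), substitute each coordinate x_i by F_i(u, v) in f_i, and replace dx_i by d F_i = (∂F_i/∂u) du + (∂F_i/∂v) dv.
  For the x component: f_1(F) = -6*u^2 - 9*u*v + 6*v^2 - 6*v + 6; d F_1 = (-4*u) du + (4*v) dv
  For the y component: f_2(F) = -3; d F_2 = (-3*v) du + (-3*u - 2) dv
Combining and collecting du, dv coefficients:
  coeff of du: 24*u^3 + 36*u^2*v - 24*u*v^2 + 24*u*v - 24*u + 9*v
  coeff of dv: -24*u^2*v - 36*u*v^2 + 9*u + 24*v^3 - 24*v^2 + 24*v + 6
F^* omega = (24*u^3 + 36*u^2*v - 24*u*v^2 + 24*u*v - 24*u + 9*v) du + (-24*u^2*v - 36*u*v^2 + 9*u + 24*v^3 - 24*v^2 + 24*v + 6) dv.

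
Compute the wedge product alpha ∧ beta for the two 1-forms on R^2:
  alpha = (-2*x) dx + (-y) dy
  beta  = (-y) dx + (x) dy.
alpha ∧ beta = (-2*x^2 - y^2) dx ∧ dy

Distribute the wedge, using dx_i ∧ dx_j = -dx_j ∧ dx_i and dx_i ∧ dx_i = 0. For each pair (i, j) with i < j, the coefficient of dx_i ∧ dx_j in alpha ∧ beta is (alpha_i * beta_j - alpha_j * beta_i). Collecting: alpha ∧ beta = (-2*x^2 - y^2) dx ∧ dy.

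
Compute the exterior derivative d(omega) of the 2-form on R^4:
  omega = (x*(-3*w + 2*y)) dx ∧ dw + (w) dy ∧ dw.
d(omega) = (-2*x) dx ∧ dy ∧ dw

For a 2-form omega = sum_{i<j} g_{ij} dx_i ∧ dx_j, the exterior derivative is
  d(omega) = sum_{i<j} d(g_{ij}) ∧ dx_i ∧ dx_j = sum_{i<j, k} (∂g_{ij}/∂x_k) dx_k ∧ dx_i ∧ dx_j.
Expand each term, using dx_k ∧ dx_i ∧ dx_j = sgn(permutation) dx_{(a)} ∧ dx_{(b)} ∧ dx_{(c)} with (a < b < c) sorted:
  d(x*(-3*w + 2*y)) includes (∂/∂y)(x*(-3*w + 2*y)) dy = (2*x) dy, which multiplied by dx ∧ dw gives (-2*x) dx ∧ dy ∧ dw
Collecting like 3-forms: d(omega) = (-2*x) dx ∧ dy ∧ dw.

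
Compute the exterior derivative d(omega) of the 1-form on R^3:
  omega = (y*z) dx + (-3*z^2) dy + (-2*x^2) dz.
d(omega) = (-z) dx ∧ dy + (-4*x - y) dx ∧ dz + (6*z) dy ∧ dz

For a 1-form omega = sum_i f_i dx_i, the exterior derivative is
  d(omega) = sum_{i < j} (∂f_j/∂x_i - ∂f_i/∂x_j) dx_i ∧ dx_j.
  coefficient of dx ∧ dy: ∂f_2/∂x - ∂f_1/∂y = ∂(-3*z^2)/∂x - ∂(y*z)/∂y = -z
  coefficient of dx ∧ dz: ∂f_3/∂x - ∂f_1/∂z = ∂(-2*x^2)/∂x - ∂(y*z)/∂z = -4*x - y
  coefficient of dy ∧ dz: ∂f_3/∂y - ∂f_2/∂z = ∂(-2*x^2)/∂y - ∂(-3*z^2)/∂z = 6*z
Assembling: d(omega) = (-z) dx ∧ dy + (-4*x - y) dx ∧ dz + (6*z) dy ∧ dz.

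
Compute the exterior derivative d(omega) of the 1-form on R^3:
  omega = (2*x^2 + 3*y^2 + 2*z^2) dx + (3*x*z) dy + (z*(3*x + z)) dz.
d(omega) = (-6*y + 3*z) dx ∧ dy + (-z) dx ∧ dz + (-3*x) dy ∧ dz

For a 1-form omega = sum_i f_i dx_i, the exterior derivative is
  d(omega) = sum_{i < j} (∂f_j/∂x_i - ∂f_i/∂x_j) dx_i ∧ dx_j.
  coefficient of dx ∧ dy: ∂f_2/∂x - ∂f_1/∂y = ∂(3*x*z)/∂x - ∂(2*x^2 + 3*y^2 + 2*z^2)/∂y = -6*y + 3*z
  coefficient of dx ∧ dz: ∂f_3/∂x - ∂f_1/∂z = ∂(z*(3*x + z))/∂x - ∂(2*x^2 + 3*y^2 + 2*z^2)/∂z = -z
  coefficient of dy ∧ dz: ∂f_3/∂y - ∂f_2/∂z = ∂(z*(3*x + z))/∂y - ∂(3*x*z)/∂z = -3*x
Assembling: d(omega) = (-6*y + 3*z) dx ∧ dy + (-z) dx ∧ dz + (-3*x) dy ∧ dz.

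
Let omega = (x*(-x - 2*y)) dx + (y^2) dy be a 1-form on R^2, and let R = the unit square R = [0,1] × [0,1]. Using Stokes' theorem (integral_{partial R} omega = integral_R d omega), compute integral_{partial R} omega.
integral_(partial R) omega = 1

Stokes: integral_partial_R omega = integral_R d omega with d omega = (∂Q/∂x - ∂P/∂y) dx ∧ dy.
  ∂Q/∂x = 0
  ∂P/∂y = -2*x
  integrand = ∂Q/∂x - ∂P/∂y = 2*x.
Integrating over R: integral_0^1 integral_0^1 (2*x) dx dy = 1.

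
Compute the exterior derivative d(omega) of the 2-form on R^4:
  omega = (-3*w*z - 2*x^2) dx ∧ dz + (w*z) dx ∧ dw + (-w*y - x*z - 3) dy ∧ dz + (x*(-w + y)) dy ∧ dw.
d(omega) = (-w - 3*z) dx ∧ dz ∧ dw + (-z) dx ∧ dy ∧ dz + (-y) dy ∧ dz ∧ dw + (-w + y) dx ∧ dy ∧ dw

For a 2-form omega = sum_{i<j} g_{ij} dx_i ∧ dx_j, the exterior derivative is
  d(omega) = sum_{i<j} d(g_{ij}) ∧ dx_i ∧ dx_j = sum_{i<j, k} (∂g_{ij}/∂x_k) dx_k ∧ dx_i ∧ dx_j.
Expand each term, using dx_k ∧ dx_i ∧ dx_j = sgn(permutation) dx_{(a)} ∧ dx_{(b)} ∧ dx_{(c)} with (a < b < c) sorted:
  d(-3*w*z - 2*x^2) includes (∂/∂w)(-3*w*z - 2*x^2) dw = (-3*z) dw, which multiplied by dx ∧ dz gives (-3*z) dx ∧ dz ∧ dw
  d(w*z) includes (∂/∂z)(w*z) dz = (w) dz, which multiplied by dx ∧ dw gives (-w) dx ∧ dz ∧ dw
  d(-w*y - x*z - 3) includes (∂/∂x)(-w*y - x*z - 3) dx = (-z) dx, which multiplied by dy ∧ dz gives (-z) dx ∧ dy ∧ dz
  d(-w*y - x*z - 3) includes (∂/∂w)(-w*y - x*z - 3) dw = (-y) dw, which multiplied by dy ∧ dz gives (-y) dy ∧ dz ∧ dw
  d(x*(-w + y)) includes (∂/∂x)(x*(-w + y)) dx = (-w + y) dx, which multiplied by dy ∧ dw gives (-w + y) dx ∧ dy ∧ dw
Collecting like 3-forms: d(omega) = (-w - 3*z) dx ∧ dz ∧ dw + (-z) dx ∧ dy ∧ dz + (-y) dy ∧ dz ∧ dw + (-w + y) dx ∧ dy ∧ dw.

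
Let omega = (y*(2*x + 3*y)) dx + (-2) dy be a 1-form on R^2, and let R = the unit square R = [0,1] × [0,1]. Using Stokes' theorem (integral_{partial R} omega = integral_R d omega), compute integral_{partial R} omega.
integral_(partial R) omega = -4

Stokes: integral_partial_R omega = integral_R d omega with d omega = (∂Q/∂x - ∂P/∂y) dx ∧ dy.
  ∂Q/∂x = 0
  ∂P/∂y = 2*x + 6*y
  integrand = ∂Q/∂x - ∂P/∂y = -2*x - 6*y.
Integrating over R: integral_0^1 integral_0^1 (-2*x - 6*y) dx dy = -4.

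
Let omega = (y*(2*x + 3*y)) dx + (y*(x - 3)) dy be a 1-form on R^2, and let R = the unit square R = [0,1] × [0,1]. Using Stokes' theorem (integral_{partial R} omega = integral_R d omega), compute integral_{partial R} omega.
integral_(partial R) omega = -7/2

Stokes: integral_partial_R omega = integral_R d omega with d omega = (∂Q/∂x - ∂P/∂y) dx ∧ dy.
  ∂Q/∂x = y
  ∂P/∂y = 2*x + 6*y
  integrand = ∂Q/∂x - ∂P/∂y = -2*x - 5*y.
Integrating over R: integral_0^1 integral_0^1 (-2*x - 5*y) dx dy = -7/2.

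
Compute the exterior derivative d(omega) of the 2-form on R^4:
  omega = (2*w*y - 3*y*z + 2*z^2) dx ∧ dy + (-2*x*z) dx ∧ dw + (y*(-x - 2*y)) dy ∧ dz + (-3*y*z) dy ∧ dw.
d(omega) = (-4*y + 4*z) dx ∧ dy ∧ dz + (2*y) dx ∧ dy ∧ dw + (2*x) dx ∧ dz ∧ dw + (3*y) dy ∧ dz ∧ dw

For a 2-form omega = sum_{i<j} g_{ij} dx_i ∧ dx_j, the exterior derivative is
  d(omega) = sum_{i<j} d(g_{ij}) ∧ dx_i ∧ dx_j = sum_{i<j, k} (∂g_{ij}/∂x_k) dx_k ∧ dx_i ∧ dx_j.
Expand each term, using dx_k ∧ dx_i ∧ dx_j = sgn(permutation) dx_{(a)} ∧ dx_{(b)} ∧ dx_{(c)} with (a < b < c) sorted:
  d(2*w*y - 3*y*z + 2*z^2) includes (∂/∂z)(2*w*y - 3*y*z + 2*z^2) dz = (-3*y + 4*z) dz, which multiplied by dx ∧ dy gives (-3*y + 4*z) dx ∧ dy ∧ dz
  d(2*w*y - 3*y*z + 2*z^2) includes (∂/∂w)(2*w*y - 3*y*z + 2*z^2) dw = (2*y) dw, which multiplied by dx ∧ dy gives (2*y) dx ∧ dy ∧ dw
  d(-2*x*z) includes (∂/∂z)(-2*x*z) dz = (-2*x) dz, which multiplied by dx ∧ dw gives (2*x) dx ∧ dz ∧ dw
  d(y*(-x - 2*y)) includes (∂/∂x)(y*(-x - 2*y)) dx = (-y) dx, which multiplied by dy ∧ dz gives (-y) dx ∧ dy ∧ dz
  d(-3*y*z) includes (∂/∂z)(-3*y*z) dz = (-3*y) dz, which multiplied by dy ∧ dw gives (3*y) dy ∧ dz ∧ dw
Collecting like 3-forms: d(omega) = (-4*y + 4*z) dx ∧ dy ∧ dz + (2*y) dx ∧ dy ∧ dw + (2*x) dx ∧ dz ∧ dw + (3*y) dy ∧ dz ∧ dw.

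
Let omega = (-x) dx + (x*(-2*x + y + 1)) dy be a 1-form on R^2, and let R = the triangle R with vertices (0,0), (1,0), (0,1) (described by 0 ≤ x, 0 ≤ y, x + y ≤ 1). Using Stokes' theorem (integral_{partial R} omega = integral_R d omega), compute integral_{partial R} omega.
integral_(partial R) omega = 0

Stokes: integral_partial_R omega = integral_R d omega with d omega = (∂Q/∂x - ∂P/∂y) dx ∧ dy.
  ∂Q/∂x = -4*x + y + 1
  ∂P/∂y = 0
  integrand = ∂Q/∂x - ∂P/∂y = -4*x + y + 1.
Integrating over R: integral_0^1 integral_0^{1-x} (-4*x + y + 1) dy dx = 0.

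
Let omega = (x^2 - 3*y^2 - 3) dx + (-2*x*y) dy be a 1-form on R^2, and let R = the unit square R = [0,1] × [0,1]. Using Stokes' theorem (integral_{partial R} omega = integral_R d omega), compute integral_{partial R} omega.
integral_(partial R) omega = 2

Stokes: integral_partial_R omega = integral_R d omega with d omega = (∂Q/∂x - ∂P/∂y) dx ∧ dy.
  ∂Q/∂x = -2*y
  ∂P/∂y = -6*y
  integrand = ∂Q/∂x - ∂P/∂y = 4*y.
Integrating over R: integral_0^1 integral_0^1 (4*y) dx dy = 2.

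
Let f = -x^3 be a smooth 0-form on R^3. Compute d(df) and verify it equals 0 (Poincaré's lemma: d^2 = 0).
d(df) = 0

Step 1: df = sum_i (∂f/∂x_i) dx_i = (-3*x^2) dx + (0) dy + (0) dz.
Step 2: Apply d again. Using the 1-form formula, the coefficient of dx ∧ dy in d(df) is ∂^2 f/∂x ∂y - ∂^2 f/∂y ∂x = (0) - (0) = 0 (equality of mixed partials for smooth f).
Similarly for dx ∧ dz and dy ∧ dz — all coefficients vanish. So d(df) = 0.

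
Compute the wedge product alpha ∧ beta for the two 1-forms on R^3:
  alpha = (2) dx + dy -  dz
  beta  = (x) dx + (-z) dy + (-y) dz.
alpha ∧ beta = (-x - 2*z) dx ∧ dy + (x - 2*y) dx ∧ dz + (-y - z) dy ∧ dz

Distribute the wedge, using dx_i ∧ dx_j = -dx_j ∧ dx_i and dx_i ∧ dx_i = 0. For each pair (i, j) with i < j, the coefficient of dx_i ∧ dx_j in alpha ∧ beta is (alpha_i * beta_j - alpha_j * beta_i). Collecting: alpha ∧ beta = (-x - 2*z) dx ∧ dy + (x - 2*y) dx ∧ dz + (-y - z) dy ∧ dz.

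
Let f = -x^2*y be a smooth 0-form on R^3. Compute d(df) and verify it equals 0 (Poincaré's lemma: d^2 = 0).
d(df) = 0

Step 1: df = sum_i (∂f/∂x_i) dx_i = (-2*x*y) dx + (-x^2) dy + (0) dz.
Step 2: Apply d again. Using the 1-form formula, the coefficient of dx ∧ dy in d(df) is ∂^2 f/∂x ∂y - ∂^2 f/∂y ∂x = (-2*x) - (-2*x) = 0 (equality of mixed partials for smooth f).
Similarly for dx ∧ dz and dy ∧ dz — all coefficients vanish. So d(df) = 0.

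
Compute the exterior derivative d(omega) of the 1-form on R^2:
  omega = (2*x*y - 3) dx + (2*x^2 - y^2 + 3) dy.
d(omega) = (2*x) dx ∧ dy

For a 1-form omega = sum_i f_i dx_i, the exterior derivative is
  d(omega) = sum_{i < j} (∂f_j/∂x_i - ∂f_i/∂x_j) dx_i ∧ dx_j.
  coefficient of dx ∧ dy: ∂f_2/∂x - ∂f_1/∂y = ∂(2*x^2 - y^2 + 3)/∂x - ∂(2*x*y - 3)/∂y = 2*x
Assembling: d(omega) = (2*x) dx ∧ dy.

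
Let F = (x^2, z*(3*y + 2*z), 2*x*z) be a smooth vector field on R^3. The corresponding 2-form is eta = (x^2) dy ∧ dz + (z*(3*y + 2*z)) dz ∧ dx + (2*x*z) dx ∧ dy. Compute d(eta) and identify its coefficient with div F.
d(eta) = (4*x + 3*z) dx ∧ dy ∧ dz; div F = 4*x + 3*z

For a 2-form in R^3 of the form above, applying d gives a 3-form with coefficient ∂P/∂x + ∂Q/∂y + ∂R/∂z:
  ∂P/∂x = 2*x
  ∂Q/∂y = 3*z
  ∂R/∂z = 2*x
Sum = 4*x + 3*z, which is exactly div F.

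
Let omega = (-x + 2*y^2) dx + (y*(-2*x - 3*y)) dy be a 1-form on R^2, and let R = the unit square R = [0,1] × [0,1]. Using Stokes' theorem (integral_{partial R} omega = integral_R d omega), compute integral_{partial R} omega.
integral_(partial R) omega = -3

Stokes: integral_partial_R omega = integral_R d omega with d omega = (∂Q/∂x - ∂P/∂y) dx ∧ dy.
  ∂Q/∂x = -2*y
  ∂P/∂y = 4*y
  integrand = ∂Q/∂x - ∂P/∂y = -6*y.
Integrating over R: integral_0^1 integral_0^1 (-6*y) dx dy = -3.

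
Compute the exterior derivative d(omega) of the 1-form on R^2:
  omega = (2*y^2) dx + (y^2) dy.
d(omega) = (-4*y) dx ∧ dy

For a 1-form omega = sum_i f_i dx_i, the exterior derivative is
  d(omega) = sum_{i < j} (∂f_j/∂x_i - ∂f_i/∂x_j) dx_i ∧ dx_j.
  coefficient of dx ∧ dy: ∂f_2/∂x - ∂f_1/∂y = ∂(y^2)/∂x - ∂(2*y^2)/∂y = -4*y
Assembling: d(omega) = (-4*y) dx ∧ dy.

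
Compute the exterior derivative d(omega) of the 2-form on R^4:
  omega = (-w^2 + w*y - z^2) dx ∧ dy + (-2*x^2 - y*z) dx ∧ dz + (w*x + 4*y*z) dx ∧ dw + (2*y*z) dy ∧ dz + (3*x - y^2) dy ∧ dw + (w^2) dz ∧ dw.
d(omega) = (-z) dx ∧ dy ∧ dz + (-2*w + y - 4*z + 3) dx ∧ dy ∧ dw + (-4*y) dx ∧ dz ∧ dw

For a 2-form omega = sum_{i<j} g_{ij} dx_i ∧ dx_j, the exterior derivative is
  d(omega) = sum_{i<j} d(g_{ij}) ∧ dx_i ∧ dx_j = sum_{i<j, k} (∂g_{ij}/∂x_k) dx_k ∧ dx_i ∧ dx_j.
Expand each term, using dx_k ∧ dx_i ∧ dx_j = sgn(permutation) dx_{(a)} ∧ dx_{(b)} ∧ dx_{(c)} with (a < b < c) sorted:
  d(-w^2 + w*y - z^2) includes (∂/∂z)(-w^2 + w*y - z^2) dz = (-2*z) dz, which multiplied by dx ∧ dy gives (-2*z) dx ∧ dy ∧ dz
  d(-w^2 + w*y - z^2) includes (∂/∂w)(-w^2 + w*y - z^2) dw = (-2*w + y) dw, which multiplied by dx ∧ dy gives (-2*w + y) dx ∧ dy ∧ dw
  d(-2*x^2 - y*z) includes (∂/∂y)(-2*x^2 - y*z) dy = (-z) dy, which multiplied by dx ∧ dz gives (z) dx ∧ dy ∧ dz
  d(w*x + 4*y*z) includes (∂/∂y)(w*x + 4*y*z) dy = (4*z) dy, which multiplied by dx ∧ dw gives (-4*z) dx ∧ dy ∧ dw
  d(w*x + 4*y*z) includes (∂/∂z)(w*x + 4*y*z) dz = (4*y) dz, which multiplied by dx ∧ dw gives (-4*y) dx ∧ dz ∧ dw
  d(3*x - y^2) includes (∂/∂x)(3*x - y^2) dx = (3) dx, which multiplied by dy ∧ dw gives (3) dx ∧ dy ∧ dw
Collecting like 3-forms: d(omega) = (-z) dx ∧ dy ∧ dz + (-2*w + y - 4*z + 3) dx ∧ dy ∧ dw + (-4*y) dx ∧ dz ∧ dw.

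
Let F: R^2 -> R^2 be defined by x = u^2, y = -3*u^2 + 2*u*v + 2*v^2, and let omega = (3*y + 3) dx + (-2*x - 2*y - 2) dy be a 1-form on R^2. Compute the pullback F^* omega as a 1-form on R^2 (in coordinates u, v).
F^* omega = (-42*u^3 + 44*u^2*v + 28*u*v^2 + 18*u - 8*v^3 - 4*v) du + (8*u^3 + 8*u^2*v - 24*u*v^2 - 4*u - 16*v^3 - 8*v) dv

Using F^*(f dg) = (f ∘ F) d(g ∘ F), substitute each coordinate x_i by F_i(u, v) in f_i, and replace dx_i by d F_i = (∂F_i/∂u) du + (∂F_i/∂v) dv.
  For the x component: f_1(F) = -9*u^2 + 6*u*v + 6*v^2 + 3; d F_1 = (2*u) du + (0) dv
  For the y component: f_2(F) = 4*u^2 - 4*u*v - 4*v^2 - 2; d F_2 = (-6*u + 2*v) du + (2*u + 4*v) dv
Combining and collecting du, dv coefficients:
  coeff of du: -42*u^3 + 44*u^2*v + 28*u*v^2 + 18*u - 8*v^3 - 4*v
  coeff of dv: 8*u^3 + 8*u^2*v - 24*u*v^2 - 4*u - 16*v^3 - 8*v
F^* omega = (-42*u^3 + 44*u^2*v + 28*u*v^2 + 18*u - 8*v^3 - 4*v) du + (8*u^3 + 8*u^2*v - 24*u*v^2 - 4*u - 16*v^3 - 8*v) dv.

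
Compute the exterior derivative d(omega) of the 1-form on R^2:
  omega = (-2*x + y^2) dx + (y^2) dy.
d(omega) = (-2*y) dx ∧ dy

For a 1-form omega = sum_i f_i dx_i, the exterior derivative is
  d(omega) = sum_{i < j} (∂f_j/∂x_i - ∂f_i/∂x_j) dx_i ∧ dx_j.
  coefficient of dx ∧ dy: ∂f_2/∂x - ∂f_1/∂y = ∂(y^2)/∂x - ∂(-2*x + y^2)/∂y = -2*y
Assembling: d(omega) = (-2*y) dx ∧ dy.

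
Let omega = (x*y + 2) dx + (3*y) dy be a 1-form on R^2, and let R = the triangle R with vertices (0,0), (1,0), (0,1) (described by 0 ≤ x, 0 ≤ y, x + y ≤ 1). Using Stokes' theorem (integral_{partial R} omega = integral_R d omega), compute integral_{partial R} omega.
integral_(partial R) omega = -1/6

Stokes: integral_partial_R omega = integral_R d omega with d omega = (∂Q/∂x - ∂P/∂y) dx ∧ dy.
  ∂Q/∂x = 0
  ∂P/∂y = x
  integrand = ∂Q/∂x - ∂P/∂y = -x.
Integrating over R: integral_0^1 integral_0^{1-x} (-x) dy dx = -1/6.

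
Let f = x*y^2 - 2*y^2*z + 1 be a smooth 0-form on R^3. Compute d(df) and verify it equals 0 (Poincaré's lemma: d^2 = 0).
d(df) = 0

Step 1: df = sum_i (∂f/∂x_i) dx_i = (y^2) dx + (2*y*(x - 2*z)) dy + (-2*y^2) dz.
Step 2: Apply d again. Using the 1-form formula, the coefficient of dx ∧ dy in d(df) is ∂^2 f/∂x ∂y - ∂^2 f/∂y ∂x = (2*y) - (2*y) = 0 (equality of mixed partials for smooth f).
Similarly for dx ∧ dz and dy ∧ dz — all coefficients vanish. So d(df) = 0.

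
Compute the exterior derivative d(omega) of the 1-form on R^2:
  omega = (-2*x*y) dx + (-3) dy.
d(omega) = (2*x) dx ∧ dy

For a 1-form omega = sum_i f_i dx_i, the exterior derivative is
  d(omega) = sum_{i < j} (∂f_j/∂x_i - ∂f_i/∂x_j) dx_i ∧ dx_j.
  coefficient of dx ∧ dy: ∂f_2/∂x - ∂f_1/∂y = ∂(-3)/∂x - ∂(-2*x*y)/∂y = 2*x
Assembling: d(omega) = (2*x) dx ∧ dy.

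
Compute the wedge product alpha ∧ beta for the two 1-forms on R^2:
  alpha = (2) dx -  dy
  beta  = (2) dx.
alpha ∧ beta = (2) dx ∧ dy

Distribute the wedge, using dx_i ∧ dx_j = -dx_j ∧ dx_i and dx_i ∧ dx_i = 0. For each pair (i, j) with i < j, the coefficient of dx_i ∧ dx_j in alpha ∧ beta is (alpha_i * beta_j - alpha_j * beta_i). Collecting: alpha ∧ beta = (2) dx ∧ dy.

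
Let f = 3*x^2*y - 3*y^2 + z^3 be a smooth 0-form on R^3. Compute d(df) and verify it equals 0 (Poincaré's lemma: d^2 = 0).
d(df) = 0

Step 1: df = sum_i (∂f/∂x_i) dx_i = (6*x*y) dx + (3*x^2 - 6*y) dy + (3*z^2) dz.
Step 2: Apply d again. Using the 1-form formula, the coefficient of dx ∧ dy in d(df) is ∂^2 f/∂x ∂y - ∂^2 f/∂y ∂x = (6*x) - (6*x) = 0 (equality of mixed partials for smooth f).
Similarly for dx ∧ dz and dy ∧ dz — all coefficients vanish. So d(df) = 0.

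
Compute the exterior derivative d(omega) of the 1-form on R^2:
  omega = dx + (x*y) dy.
d(omega) = (y) dx ∧ dy

For a 1-form omega = sum_i f_i dx_i, the exterior derivative is
  d(omega) = sum_{i < j} (∂f_j/∂x_i - ∂f_i/∂x_j) dx_i ∧ dx_j.
  coefficient of dx ∧ dy: ∂f_2/∂x - ∂f_1/∂y = ∂(x*y)/∂x - ∂(1)/∂y = y
Assembling: d(omega) = (y) dx ∧ dy.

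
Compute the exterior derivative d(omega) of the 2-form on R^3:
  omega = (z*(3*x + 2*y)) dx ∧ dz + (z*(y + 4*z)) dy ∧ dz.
d(omega) = (-2*z) dx ∧ dy ∧ dz

For a 2-form omega = sum_{i<j} g_{ij} dx_i ∧ dx_j, the exterior derivative is
  d(omega) = sum_{i<j} d(g_{ij}) ∧ dx_i ∧ dx_j = sum_{i<j, k} (∂g_{ij}/∂x_k) dx_k ∧ dx_i ∧ dx_j.
Expand each term, using dx_k ∧ dx_i ∧ dx_j = sgn(permutation) dx_{(a)} ∧ dx_{(b)} ∧ dx_{(c)} with (a < b < c) sorted:
  d(z*(3*x + 2*y)) includes (∂/∂y)(z*(3*x + 2*y)) dy = (2*z) dy, which multiplied by dx ∧ dz gives (-2*z) dx ∧ dy ∧ dz
Collecting like 3-forms: d(omega) = (-2*z) dx ∧ dy ∧ dz.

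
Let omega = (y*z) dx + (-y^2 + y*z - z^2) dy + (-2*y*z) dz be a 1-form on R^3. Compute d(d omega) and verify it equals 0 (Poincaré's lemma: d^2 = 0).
d(d omega) = 0

Step 1: d omega = sum_{i<j} (∂f_j/∂x_i - ∂f_i/∂x_j) dx_i ∧ dx_j:
  coeff of dx ∧ dy: -z
  coeff of dx ∧ dz: -y
  coeff of dy ∧ dz: -y
Step 2: Apply d again to each 2-form coefficient. The only possible 3-form in R^3 is dx ∧ dy ∧ dz, with coefficient
  ∂(coeff of dy∧dz)/∂x - ∂(coeff of dx∧dz)/∂y + ∂(coeff of dx∧dy)/∂z
  = ∂/∂x (-y) - ∂/∂y (-y) + ∂/∂z (-z).
Each of these terms simplifies to sums of mixed partials that cancel in pairs. The result is 0 (by equality of mixed partials for smooth functions — Schwarz / Clairaut).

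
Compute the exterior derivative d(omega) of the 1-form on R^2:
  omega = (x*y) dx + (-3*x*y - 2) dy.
d(omega) = (-x - 3*y) dx ∧ dy

For a 1-form omega = sum_i f_i dx_i, the exterior derivative is
  d(omega) = sum_{i < j} (∂f_j/∂x_i - ∂f_i/∂x_j) dx_i ∧ dx_j.
  coefficient of dx ∧ dy: ∂f_2/∂x - ∂f_1/∂y = ∂(-3*x*y - 2)/∂x - ∂(x*y)/∂y = -x - 3*y
Assembling: d(omega) = (-x - 3*y) dx ∧ dy.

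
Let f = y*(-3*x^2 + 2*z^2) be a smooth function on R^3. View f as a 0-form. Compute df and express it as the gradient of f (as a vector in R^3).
df = (-6*x*y) dx + (-3*x^2 + 2*z^2) dy + (4*y*z) dz; grad f = (-6*x*y, -3*x^2 + 2*z^2, 4*y*z)

For a 0-form f, d f = (∂f/∂x) dx + (∂f/∂y) dy + (∂f/∂z) dz. The components of the vector representation are exactly the entries of grad f in Cartesian coordinates:
  ∂f/∂x = -6*x*y
  ∂f/∂y = -3*x^2 + 2*z^2
  ∂f/∂z = 4*y*z.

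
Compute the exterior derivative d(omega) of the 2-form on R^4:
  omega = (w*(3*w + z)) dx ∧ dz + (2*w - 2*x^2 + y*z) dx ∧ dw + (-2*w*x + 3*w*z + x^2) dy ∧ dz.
d(omega) = (6*w - y + z) dx ∧ dz ∧ dw + (-z) dx ∧ dy ∧ dw + (-2*w + 2*x) dx ∧ dy ∧ dz + (-2*x + 3*z) dy ∧ dz ∧ dw

For a 2-form omega = sum_{i<j} g_{ij} dx_i ∧ dx_j, the exterior derivative is
  d(omega) = sum_{i<j} d(g_{ij}) ∧ dx_i ∧ dx_j = sum_{i<j, k} (∂g_{ij}/∂x_k) dx_k ∧ dx_i ∧ dx_j.
Expand each term, using dx_k ∧ dx_i ∧ dx_j = sgn(permutation) dx_{(a)} ∧ dx_{(b)} ∧ dx_{(c)} with (a < b < c) sorted:
  d(w*(3*w + z)) includes (∂/∂w)(w*(3*w + z)) dw = (6*w + z) dw, which multiplied by dx ∧ dz gives (6*w + z) dx ∧ dz ∧ dw
  d(2*w - 2*x^2 + y*z) includes (∂/∂y)(2*w - 2*x^2 + y*z) dy = (z) dy, which multiplied by dx ∧ dw gives (-z) dx ∧ dy ∧ dw
  d(2*w - 2*x^2 + y*z) includes (∂/∂z)(2*w - 2*x^2 + y*z) dz = (y) dz, which multiplied by dx ∧ dw gives (-y) dx ∧ dz ∧ dw
  d(-2*w*x + 3*w*z + x^2) includes (∂/∂x)(-2*w*x + 3*w*z + x^2) dx = (-2*w + 2*x) dx, which multiplied by dy ∧ dz gives (-2*w + 2*x) dx ∧ dy ∧ dz
  d(-2*w*x + 3*w*z + x^2) includes (∂/∂w)(-2*w*x + 3*w*z + x^2) dw = (-2*x + 3*z) dw, which multiplied by dy ∧ dz gives (-2*x + 3*z) dy ∧ dz ∧ dw
Collecting like 3-forms: d(omega) = (6*w - y + z) dx ∧ dz ∧ dw + (-z) dx ∧ dy ∧ dw + (-2*w + 2*x) dx ∧ dy ∧ dz + (-2*x + 3*z) dy ∧ dz ∧ dw.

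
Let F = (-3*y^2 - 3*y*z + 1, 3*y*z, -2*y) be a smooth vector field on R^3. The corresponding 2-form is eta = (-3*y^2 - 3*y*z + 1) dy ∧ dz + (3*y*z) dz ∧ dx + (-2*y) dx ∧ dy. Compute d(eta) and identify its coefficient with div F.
d(eta) = (3*z) dx ∧ dy ∧ dz; div F = 3*z

For a 2-form in R^3 of the form above, applying d gives a 3-form with coefficient ∂P/∂x + ∂Q/∂y + ∂R/∂z:
  ∂P/∂x = 0
  ∂Q/∂y = 3*z
  ∂R/∂z = 0
Sum = 3*z, which is exactly div F.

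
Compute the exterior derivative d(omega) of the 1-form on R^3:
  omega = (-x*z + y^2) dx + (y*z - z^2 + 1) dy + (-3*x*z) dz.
d(omega) = (-2*y) dx ∧ dy + (x - 3*z) dx ∧ dz + (-y + 2*z) dy ∧ dz

For a 1-form omega = sum_i f_i dx_i, the exterior derivative is
  d(omega) = sum_{i < j} (∂f_j/∂x_i - ∂f_i/∂x_j) dx_i ∧ dx_j.
  coefficient of dx ∧ dy: ∂f_2/∂x - ∂f_1/∂y = ∂(y*z - z^2 + 1)/∂x - ∂(-x*z + y^2)/∂y = -2*y
  coefficient of dx ∧ dz: ∂f_3/∂x - ∂f_1/∂z = ∂(-3*x*z)/∂x - ∂(-x*z + y^2)/∂z = x - 3*z
  coefficient of dy ∧ dz: ∂f_3/∂y - ∂f_2/∂z = ∂(-3*x*z)/∂y - ∂(y*z - z^2 + 1)/∂z = -y + 2*z
Assembling: d(omega) = (-2*y) dx ∧ dy + (x - 3*z) dx ∧ dz + (-y + 2*z) dy ∧ dz.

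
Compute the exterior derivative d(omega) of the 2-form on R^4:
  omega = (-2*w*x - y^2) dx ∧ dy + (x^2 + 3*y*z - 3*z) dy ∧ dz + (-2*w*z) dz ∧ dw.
d(omega) = (-2*x) dx ∧ dy ∧ dw + (2*x) dx ∧ dy ∧ dz

For a 2-form omega = sum_{i<j} g_{ij} dx_i ∧ dx_j, the exterior derivative is
  d(omega) = sum_{i<j} d(g_{ij}) ∧ dx_i ∧ dx_j = sum_{i<j, k} (∂g_{ij}/∂x_k) dx_k ∧ dx_i ∧ dx_j.
Expand each term, using dx_k ∧ dx_i ∧ dx_j = sgn(permutation) dx_{(a)} ∧ dx_{(b)} ∧ dx_{(c)} with (a < b < c) sorted:
  d(-2*w*x - y^2) includes (∂/∂w)(-2*w*x - y^2) dw = (-2*x) dw, which multiplied by dx ∧ dy gives (-2*x) dx ∧ dy ∧ dw
  d(x^2 + 3*y*z - 3*z) includes (∂/∂x)(x^2 + 3*y*z - 3*z) dx = (2*x) dx, which multiplied by dy ∧ dz gives (2*x) dx ∧ dy ∧ dz
Collecting like 3-forms: d(omega) = (-2*x) dx ∧ dy ∧ dw + (2*x) dx ∧ dy ∧ dz.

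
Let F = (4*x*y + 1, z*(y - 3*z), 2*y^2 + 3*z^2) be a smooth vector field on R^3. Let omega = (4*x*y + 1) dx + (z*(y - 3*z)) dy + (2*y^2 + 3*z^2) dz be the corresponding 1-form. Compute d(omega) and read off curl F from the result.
d(omega) = (3*y + 6*z) dy ∧ dz + (0) dz ∧ dx + (-4*x) dx ∧ dy; curl F = (3*y + 6*z, 0, -4*x)

d omega = sum_{i<j} (∂f_j/∂x_i - ∂f_i/∂x_j) dx_i ∧ dx_j. Under the identification (dy ∧ dz, dz ∧ dx, dx ∧ dy) ↔ (e_x, e_y, e_z), the coefficients are exactly the components of curl F. Compute:
  ∂R/∂y - ∂Q/∂z = (4*y) - (y - 6*z) = 3*y + 6*z
  ∂P/∂z - ∂R/∂x = (0) - (0) = 0
  ∂Q/∂x - ∂P/∂y = (0) - (4*x) = -4*x.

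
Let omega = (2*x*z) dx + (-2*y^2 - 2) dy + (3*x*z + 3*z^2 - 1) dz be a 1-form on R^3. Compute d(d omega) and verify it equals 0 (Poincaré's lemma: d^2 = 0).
d(d omega) = 0

Step 1: d omega = sum_{i<j} (∂f_j/∂x_i - ∂f_i/∂x_j) dx_i ∧ dx_j:
  coeff of dx ∧ dy: 0
  coeff of dx ∧ dz: -2*x + 3*z
  coeff of dy ∧ dz: 0
Step 2: Apply d again to each 2-form coefficient. The only possible 3-form in R^3 is dx ∧ dy ∧ dz, with coefficient
  ∂(coeff of dy∧dz)/∂x - ∂(coeff of dx∧dz)/∂y + ∂(coeff of dx∧dy)/∂z
  = ∂/∂x (0) - ∂/∂y (-2*x + 3*z) + ∂/∂z (0).
Each of these terms simplifies to sums of mixed partials that cancel in pairs. The result is 0 (by equality of mixed partials for smooth functions — Schwarz / Clairaut).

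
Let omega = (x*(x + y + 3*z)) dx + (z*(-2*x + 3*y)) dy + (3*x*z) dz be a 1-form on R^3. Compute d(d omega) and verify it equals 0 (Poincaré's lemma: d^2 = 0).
d(d omega) = 0

Step 1: d omega = sum_{i<j} (∂f_j/∂x_i - ∂f_i/∂x_j) dx_i ∧ dx_j:
  coeff of dx ∧ dy: -x - 2*z
  coeff of dx ∧ dz: -3*x + 3*z
  coeff of dy ∧ dz: 2*x - 3*y
Step 2: Apply d again to each 2-form coefficient. The only possible 3-form in R^3 is dx ∧ dy ∧ dz, with coefficient
  ∂(coeff of dy∧dz)/∂x - ∂(coeff of dx∧dz)/∂y + ∂(coeff of dx∧dy)/∂z
  = ∂/∂x (2*x - 3*y) - ∂/∂y (-3*x + 3*z) + ∂/∂z (-x - 2*z).
Each of these terms simplifies to sums of mixed partials that cancel in pairs. The result is 0 (by equality of mixed partials for smooth functions — Schwarz / Clairaut).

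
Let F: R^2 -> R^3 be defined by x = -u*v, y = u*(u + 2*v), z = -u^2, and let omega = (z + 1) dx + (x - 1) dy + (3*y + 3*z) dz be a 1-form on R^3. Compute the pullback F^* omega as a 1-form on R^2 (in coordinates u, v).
F^* omega = (-13*u^2*v - 2*u*v^2 - 2*u - 3*v) du + (u*(u^2 - 2*u*v - 3)) dv

Using F^*(f dg) = (f ∘ F) d(g ∘ F), substitute each coordinate x_i by F_i(u, v) in f_i, and replace dx_i by d F_i = (∂F_i/∂u) du + (∂F_i/∂v) dv.
  For the x component: f_1(F) = 1 - u^2; d F_1 = (-v) du + (-u) dv
  For the y component: f_2(F) = -u*v - 1; d F_2 = (2*u + 2*v) du + (2*u) dv
  For the z component: f_3(F) = 6*u*v; d F_3 = (-2*u) du + (0) dv
Combining and collecting du, dv coefficients:
  coeff of du: -13*u^2*v - 2*u*v^2 - 2*u - 3*v
  coeff of dv: u*(u^2 - 2*u*v - 3)
F^* omega = (-13*u^2*v - 2*u*v^2 - 2*u - 3*v) du + (u*(u^2 - 2*u*v - 3)) dv.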